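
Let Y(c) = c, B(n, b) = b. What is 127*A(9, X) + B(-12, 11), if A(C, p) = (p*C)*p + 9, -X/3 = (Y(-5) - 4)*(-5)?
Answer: 20832329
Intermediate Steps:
X = -135 (X = -3*(-5 - 4)*(-5) = -(-27)*(-5) = -3*45 = -135)
A(C, p) = 9 + C*p² (A(C, p) = (C*p)*p + 9 = C*p² + 9 = 9 + C*p²)
127*A(9, X) + B(-12, 11) = 127*(9 + 9*(-135)²) + 11 = 127*(9 + 9*18225) + 11 = 127*(9 + 164025) + 11 = 127*164034 + 11 = 20832318 + 11 = 20832329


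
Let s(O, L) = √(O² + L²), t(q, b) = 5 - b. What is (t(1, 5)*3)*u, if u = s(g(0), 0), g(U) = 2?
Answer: 0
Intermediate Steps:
s(O, L) = √(L² + O²)
u = 2 (u = √(0² + 2²) = √(0 + 4) = √4 = 2)
(t(1, 5)*3)*u = ((5 - 1*5)*3)*2 = ((5 - 5)*3)*2 = (0*3)*2 = 0*2 = 0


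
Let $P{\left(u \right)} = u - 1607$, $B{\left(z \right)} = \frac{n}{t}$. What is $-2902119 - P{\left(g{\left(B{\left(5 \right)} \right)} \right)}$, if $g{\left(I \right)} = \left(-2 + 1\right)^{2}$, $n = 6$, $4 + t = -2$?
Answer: $-2900513$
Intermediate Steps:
$t = -6$ ($t = -4 - 2 = -6$)
$B{\left(z \right)} = -1$ ($B{\left(z \right)} = \frac{6}{-6} = 6 \left(- \frac{1}{6}\right) = -1$)
$g{\left(I \right)} = 1$ ($g{\left(I \right)} = \left(-1\right)^{2} = 1$)
$P{\left(u \right)} = -1607 + u$
$-2902119 - P{\left(g{\left(B{\left(5 \right)} \right)} \right)} = -2902119 - \left(-1607 + 1\right) = -2902119 - -1606 = -2902119 + 1606 = -2900513$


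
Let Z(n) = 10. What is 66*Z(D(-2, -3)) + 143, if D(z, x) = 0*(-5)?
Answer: 803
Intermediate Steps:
D(z, x) = 0
66*Z(D(-2, -3)) + 143 = 66*10 + 143 = 660 + 143 = 803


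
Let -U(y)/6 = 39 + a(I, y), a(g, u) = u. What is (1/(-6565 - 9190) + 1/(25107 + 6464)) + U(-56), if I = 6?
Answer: 50734896894/497401105 ≈ 102.00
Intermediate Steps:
U(y) = -234 - 6*y (U(y) = -6*(39 + y) = -234 - 6*y)
(1/(-6565 - 9190) + 1/(25107 + 6464)) + U(-56) = (1/(-6565 - 9190) + 1/(25107 + 6464)) + (-234 - 6*(-56)) = (1/(-15755) + 1/31571) + (-234 + 336) = (-1/15755 + 1/31571) + 102 = -15816/497401105 + 102 = 50734896894/497401105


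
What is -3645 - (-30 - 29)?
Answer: -3586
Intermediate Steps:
-3645 - (-30 - 29) = -3645 - (-59) = -3645 - 1*(-59) = -3645 + 59 = -3586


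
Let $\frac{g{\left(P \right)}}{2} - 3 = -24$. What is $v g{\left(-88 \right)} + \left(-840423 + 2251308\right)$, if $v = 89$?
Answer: $1407147$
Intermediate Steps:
$g{\left(P \right)} = -42$ ($g{\left(P \right)} = 6 + 2 \left(-24\right) = 6 - 48 = -42$)
$v g{\left(-88 \right)} + \left(-840423 + 2251308\right) = 89 \left(-42\right) + \left(-840423 + 2251308\right) = -3738 + 1410885 = 1407147$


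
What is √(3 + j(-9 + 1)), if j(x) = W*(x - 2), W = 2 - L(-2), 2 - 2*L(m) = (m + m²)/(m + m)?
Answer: 3*I*√2/2 ≈ 2.1213*I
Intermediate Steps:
L(m) = 1 - (m + m²)/(4*m) (L(m) = 1 - (m + m²)/(2*(m + m)) = 1 - (m + m²)/(2*(2*m)) = 1 - (m + m²)*1/(2*m)/2 = 1 - (m + m²)/(4*m))
W = ¾ (W = 2 - (¾ - ¼*(-2)) = 2 - (¾ + ½) = 2 - 1*5/4 = 2 - 5/4 = ¾ ≈ 0.75000)
j(x) = -3/2 + 3*x/4 (j(x) = 3*(x - 2)/4 = 3*(-2 + x)/4 = -3/2 + 3*x/4)
√(3 + j(-9 + 1)) = √(3 + (-3/2 + 3*(-9 + 1)/4)) = √(3 + (-3/2 + (¾)*(-8))) = √(3 + (-3/2 - 6)) = √(3 - 15/2) = √(-9/2) = 3*I*√2/2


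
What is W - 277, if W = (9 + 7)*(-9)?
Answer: -421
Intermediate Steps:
W = -144 (W = 16*(-9) = -144)
W - 277 = -144 - 277 = -421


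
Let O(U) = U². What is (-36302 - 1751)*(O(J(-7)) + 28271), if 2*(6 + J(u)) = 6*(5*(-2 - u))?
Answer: -1256966696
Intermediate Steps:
J(u) = -36 - 15*u (J(u) = -6 + (6*(5*(-2 - u)))/2 = -6 + (6*(-10 - 5*u))/2 = -6 + (-60 - 30*u)/2 = -6 + (-30 - 15*u) = -36 - 15*u)
(-36302 - 1751)*(O(J(-7)) + 28271) = (-36302 - 1751)*((-36 - 15*(-7))² + 28271) = -38053*((-36 + 105)² + 28271) = -38053*(69² + 28271) = -38053*(4761 + 28271) = -38053*33032 = -1256966696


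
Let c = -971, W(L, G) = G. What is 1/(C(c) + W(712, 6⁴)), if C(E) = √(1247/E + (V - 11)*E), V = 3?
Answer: 419472/541121885 - √7322778051/1623365655 ≈ 0.00072248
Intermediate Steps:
C(E) = √(-8*E + 1247/E) (C(E) = √(1247/E + (3 - 11)*E) = √(1247/E - 8*E) = √(-8*E + 1247/E))
1/(C(c) + W(712, 6⁴)) = 1/(√(-8*(-971) + 1247/(-971)) + 6⁴) = 1/(√(7768 + 1247*(-1/971)) + 1296) = 1/(√(7768 - 1247/971) + 1296) = 1/(√(7541481/971) + 1296) = 1/(√7322778051/971 + 1296) = 1/(1296 + √7322778051/971)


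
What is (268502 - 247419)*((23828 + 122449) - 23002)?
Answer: 2599006825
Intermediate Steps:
(268502 - 247419)*((23828 + 122449) - 23002) = 21083*(146277 - 23002) = 21083*123275 = 2599006825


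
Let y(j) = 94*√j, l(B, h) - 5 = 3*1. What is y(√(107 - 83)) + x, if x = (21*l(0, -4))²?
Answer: 28224 + 94*24^(¼) ≈ 28432.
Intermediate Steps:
l(B, h) = 8 (l(B, h) = 5 + 3*1 = 5 + 3 = 8)
x = 28224 (x = (21*8)² = 168² = 28224)
y(√(107 - 83)) + x = 94*√(√(107 - 83)) + 28224 = 94*√(√24) + 28224 = 94*√(2*√6) + 28224 = 94*(2^(¾)*3^(¼)) + 28224 = 94*2^(¾)*3^(¼) + 28224 = 28224 + 94*2^(¾)*3^(¼)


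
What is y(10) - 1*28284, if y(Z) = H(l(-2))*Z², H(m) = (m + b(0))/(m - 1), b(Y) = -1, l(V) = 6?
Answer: -28184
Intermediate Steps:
H(m) = 1 (H(m) = (m - 1)/(m - 1) = (-1 + m)/(-1 + m) = 1)
y(Z) = Z² (y(Z) = 1*Z² = Z²)
y(10) - 1*28284 = 10² - 1*28284 = 100 - 28284 = -28184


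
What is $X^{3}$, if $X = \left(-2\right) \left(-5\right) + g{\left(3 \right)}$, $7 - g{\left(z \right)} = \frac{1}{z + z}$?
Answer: $\frac{1030301}{216} \approx 4769.9$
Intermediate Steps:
$g{\left(z \right)} = 7 - \frac{1}{2 z}$ ($g{\left(z \right)} = 7 - \frac{1}{z + z} = 7 - \frac{1}{2 z}$)
$X = \frac{101}{6}$ ($X = \left(-2\right) \left(-5\right) + \left(7 - \frac{1}{2 \cdot 3}\right) = 10 + \left(7 - \frac{1}{6}\right) = 10 + \frac{41}{6} = \frac{101}{6} \approx 16.833$)
$X^{3} = \left(\frac{101}{6}\right)^{3} = \frac{1030301}{216}$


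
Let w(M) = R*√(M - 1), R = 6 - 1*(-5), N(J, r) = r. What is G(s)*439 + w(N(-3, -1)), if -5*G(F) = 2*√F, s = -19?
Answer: I*(-878*√19 + 55*√2)/5 ≈ -749.87*I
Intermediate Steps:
R = 11 (R = 6 + 5 = 11)
G(F) = -2*√F/5
w(M) = 11*√(-1 + M) (w(M) = 11*√(M - 1) = 11*√(-1 + M))
G(s)*439 + w(N(-3, -1)) = -2*I*√19/5*439 + 11*√(-1 - 1) = -2*I*√19/5*439 + 11*√(-2) = -2*I*√19/5*439 + 11*(I*√2) = -878*I*√19/5 + 11*I*√2 = 11*I*√2 - 878*I*√19/5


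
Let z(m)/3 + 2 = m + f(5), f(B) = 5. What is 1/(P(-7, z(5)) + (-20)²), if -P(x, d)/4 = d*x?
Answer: 1/1072 ≈ 0.00093284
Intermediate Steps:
z(m) = 9 + 3*m (z(m) = -6 + 3*(m + 5) = -6 + 3*(5 + m) = -6 + (15 + 3*m) = 9 + 3*m)
P(x, d) = -4*d*x
1/(P(-7, z(5)) + (-20)²) = 1/(-4*(9 + 3*5)*(-7) + (-20)²) = 1/(-4*(9 + 15)*(-7) + 400) = 1/(-4*24*(-7) + 400) = 1/(672 + 400) = 1/1072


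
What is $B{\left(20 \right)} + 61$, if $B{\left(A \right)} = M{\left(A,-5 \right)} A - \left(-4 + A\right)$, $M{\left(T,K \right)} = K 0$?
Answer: $45$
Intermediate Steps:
$M{\left(T,K \right)} = 0$
$B{\left(A \right)} = 4 - A$ ($B{\left(A \right)} = 0 A - \left(-4 + A\right) = 0 - \left(-4 + A\right) = 4 - A$)
$B{\left(20 \right)} + 61 = \left(4 - 20\right) + 61 = -16 + 61 = 45$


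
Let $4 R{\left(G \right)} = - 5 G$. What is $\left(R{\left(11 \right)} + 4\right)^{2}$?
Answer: $\frac{1521}{16} \approx 95.063$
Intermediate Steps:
$R{\left(G \right)} = - \frac{5 G}{4}$ ($R{\left(G \right)} = \frac{\left(-5\right) G}{4} = - \frac{5 G}{4}$)
$\left(R{\left(11 \right)} + 4\right)^{2} = \left(\left(- \frac{5}{4}\right) 11 + 4\right)^{2} = \left(- \frac{55}{4} + 4\right)^{2} = \left(- \frac{39}{4}\right)^{2} = \frac{1521}{16}$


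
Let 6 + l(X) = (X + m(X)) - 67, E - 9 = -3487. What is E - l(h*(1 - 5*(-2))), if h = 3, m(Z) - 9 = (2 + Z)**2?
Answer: -4672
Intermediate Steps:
E = -3478 (E = 9 - 3487 = -3478)
m(Z) = 9 + (2 + Z)**2
l(X) = -64 + X + (2 + X)**2 (l(X) = -6 + ((X + (9 + (2 + X)**2)) - 67) = -6 + ((9 + X + (2 + X)**2) - 67) = -6 + (-58 + X + (2 + X)**2) = -64 + X + (2 + X)**2)
E - l(h*(1 - 5*(-2))) = -3478 - (-64 + 3*(1 - 5*(-2)) + (2 + 3*(1 - 5*(-2)))**2) = -3478 - (-64 + 3*(1 + 10) + (2 + 3*(1 + 10))**2) = -3478 - (-64 + 3*11 + (2 + 3*11)**2) = -3478 - (-64 + 33 + (2 + 33)**2) = -3478 - (-64 + 33 + 35**2) = -3478 - (-64 + 33 + 1225) = -3478 - 1*1194 = -3478 - 1194 = -4672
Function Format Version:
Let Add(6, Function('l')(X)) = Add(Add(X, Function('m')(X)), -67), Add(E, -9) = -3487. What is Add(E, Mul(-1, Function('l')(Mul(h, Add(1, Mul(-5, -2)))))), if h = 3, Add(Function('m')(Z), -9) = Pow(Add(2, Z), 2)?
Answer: -4672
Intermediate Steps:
E = -3478 (E = Add(9, -3487) = -3478)
Function('m')(Z) = Add(9, Pow(Add(2, Z), 2))
Function('l')(X) = Add(-64, X, Pow(Add(2, X), 2)) (Function('l')(X) = Add(-6, Add(Add(X, Add(9, Pow(Add(2, X), 2))), -67)) = Add(-6, Add(Add(9, X, Pow(Add(2, X), 2)), -67)) = Add(-6, Add(-58, X, Pow(Add(2, X), 2))) = Add(-64, X, Pow(Add(2, X), 2)))
Add(E, Mul(-1, Function('l')(Mul(h, Add(1, Mul(-5, -2)))))) = Add(-3478, Mul(-1, Add(-64, Mul(3, Add(1, Mul(-5, -2))), Pow(Add(2, Mul(3, Add(1, Mul(-5, -2)))), 2)))) = Add(-3478, Mul(-1, Add(-64, Mul(3, Add(1, 10)), Pow(Add(2, Mul(3, Add(1, 10))), 2)))) = Add(-3478, Mul(-1, Add(-64, Mul(3, 11), Pow(Add(2, Mul(3, 11)), 2)))) = Add(-3478, Mul(-1, Add(-64, 33, Pow(Add(2, 33), 2)))) = Add(-3478, Mul(-1, Add(-64, 33, Pow(35, 2)))) = Add(-3478, Mul(-1, Add(-64, 33, 1225))) = Add(-3478, Mul(-1, 1194)) = Add(-3478, -1194) = -4672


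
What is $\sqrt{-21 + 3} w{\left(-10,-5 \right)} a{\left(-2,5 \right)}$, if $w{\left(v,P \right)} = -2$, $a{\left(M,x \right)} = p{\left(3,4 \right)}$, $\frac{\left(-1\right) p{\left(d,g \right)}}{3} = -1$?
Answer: $- 18 i \sqrt{2} \approx - 25.456 i$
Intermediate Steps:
$p{\left(d,g \right)} = 3$ ($p{\left(d,g \right)} = \left(-3\right) \left(-1\right) = 3$)
$a{\left(M,x \right)} = 3$
$\sqrt{-21 + 3} w{\left(-10,-5 \right)} a{\left(-2,5 \right)} = \sqrt{-21 + 3} \left(-2\right) 3 = \sqrt{-18} \left(-2\right) 3 = 3 i \sqrt{2} \left(-2\right) 3 = - 6 i \sqrt{2} \cdot 3 = - 18 i \sqrt{2}$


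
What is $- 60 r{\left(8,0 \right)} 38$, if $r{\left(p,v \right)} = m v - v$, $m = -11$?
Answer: $0$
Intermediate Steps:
$r{\left(p,v \right)} = - 12 v$ ($r{\left(p,v \right)} = - 11 v - v = - 12 v$)
$- 60 r{\left(8,0 \right)} 38 = - 60 \left(\left(-12\right) 0\right) 38 = \left(-60\right) 0 \cdot 38 = 0 \cdot 38 = 0$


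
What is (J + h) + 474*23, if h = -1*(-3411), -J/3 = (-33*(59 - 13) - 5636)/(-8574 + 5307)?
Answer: 15579703/1089 ≈ 14306.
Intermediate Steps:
J = -7154/1089 (J = -3*(-33*(59 - 13) - 5636)/(-8574 + 5307) = -3*(-33*46 - 5636)/(-3267) = -3*(-1518 - 5636)*(-1)/3267 = -(-21462)*(-1)/3267 = -3*7154/3267 = -7154/1089 ≈ -6.5693)
h = 3411
(J + h) + 474*23 = (-7154/1089 + 3411) + 474*23 = 3707425/1089 + 10902 = 15579703/1089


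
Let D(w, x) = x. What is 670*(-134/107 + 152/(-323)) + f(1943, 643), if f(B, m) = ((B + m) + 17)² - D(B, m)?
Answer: 12321563374/1819 ≈ 6.7738e+6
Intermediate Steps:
f(B, m) = (17 + B + m)² - m (f(B, m) = ((B + m) + 17)² - m = (17 + B + m)² - m)
670*(-134/107 + 152/(-323)) + f(1943, 643) = 670*(-134/107 + 152/(-323)) + ((17 + 1943 + 643)² - 1*643) = 670*(-134*1/107 + 152*(-1/323)) + (2603² - 643) = 670*(-134/107 - 8/17) + (6775609 - 643) = 670*(-3134/1819) + 6774966 = -2099780/1819 + 6774966 = 12321563374/1819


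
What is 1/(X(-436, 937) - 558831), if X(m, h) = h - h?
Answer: -1/558831 ≈ -1.7894e-6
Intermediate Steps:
X(m, h) = 0
1/(X(-436, 937) - 558831) = 1/(0 - 558831) = 1/(-558831) = -1/558831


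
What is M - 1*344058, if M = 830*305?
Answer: -90908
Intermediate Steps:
M = 253150
M - 1*344058 = 253150 - 1*344058 = 253150 - 344058 = -90908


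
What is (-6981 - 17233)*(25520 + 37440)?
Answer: -1524513440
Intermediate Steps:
(-6981 - 17233)*(25520 + 37440) = -24214*62960 = -1524513440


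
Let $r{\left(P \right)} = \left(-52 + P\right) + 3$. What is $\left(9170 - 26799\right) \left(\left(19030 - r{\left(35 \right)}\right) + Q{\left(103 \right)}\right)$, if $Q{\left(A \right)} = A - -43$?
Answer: $-338300510$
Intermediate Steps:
$r{\left(P \right)} = -49 + P$
$Q{\left(A \right)} = 43 + A$ ($Q{\left(A \right)} = A + 43 = 43 + A$)
$\left(9170 - 26799\right) \left(\left(19030 - r{\left(35 \right)}\right) + Q{\left(103 \right)}\right) = \left(9170 - 26799\right) \left(\left(19030 - \left(-49 + 35\right)\right) + \left(43 + 103\right)\right) = - 17629 \left(\left(19030 - -14\right) + 146\right) = - 17629 \left(\left(19030 + 14\right) + 146\right) = - 17629 \left(19044 + 146\right) = \left(-17629\right) 19190 = -338300510$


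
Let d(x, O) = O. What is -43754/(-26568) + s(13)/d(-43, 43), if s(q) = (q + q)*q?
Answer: 5430703/571212 ≈ 9.5073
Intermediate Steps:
s(q) = 2*q**2 (s(q) = (2*q)*q = 2*q**2)
-43754/(-26568) + s(13)/d(-43, 43) = -43754/(-26568) + (2*13**2)/43 = -43754*(-1/26568) + (2*169)*(1/43) = 21877/13284 + 338*(1/43) = 21877/13284 + 338/43 = 5430703/571212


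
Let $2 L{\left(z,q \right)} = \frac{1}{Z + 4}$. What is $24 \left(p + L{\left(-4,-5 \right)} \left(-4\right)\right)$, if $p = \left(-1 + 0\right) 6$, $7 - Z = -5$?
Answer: $-147$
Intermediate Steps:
$Z = 12$ ($Z = 7 - -5 = 7 + 5 = 12$)
$L{\left(z,q \right)} = \frac{1}{32}$ ($L{\left(z,q \right)} = \frac{1}{2 \left(12 + 4\right)} = \frac{1}{2 \cdot 16} = \frac{1}{2} \cdot \frac{1}{16} = \frac{1}{32}$)
$p = -6$ ($p = \left(-1\right) 6 = -6$)
$24 \left(p + L{\left(-4,-5 \right)} \left(-4\right)\right) = 24 \left(-6 + \frac{1}{32} \left(-4\right)\right) = 24 \left(-6 - \frac{1}{8}\right) = 24 \left(- \frac{49}{8}\right) = -147$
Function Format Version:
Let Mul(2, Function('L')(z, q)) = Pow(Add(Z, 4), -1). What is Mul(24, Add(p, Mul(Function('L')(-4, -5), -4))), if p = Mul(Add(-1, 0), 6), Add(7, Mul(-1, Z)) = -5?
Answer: -147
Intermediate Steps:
Z = 12 (Z = Add(7, Mul(-1, -5)) = Add(7, 5) = 12)
Function('L')(z, q) = Rational(1, 32) (Function('L')(z, q) = Mul(Rational(1, 2), Pow(Add(12, 4), -1)) = Mul(Rational(1, 2), Pow(16, -1)) = Mul(Rational(1, 2), Rational(1, 16)) = Rational(1, 32))
p = -6 (p = Mul(-1, 6) = -6)
Mul(24, Add(p, Mul(Function('L')(-4, -5), -4))) = Mul(24, Add(-6, Mul(Rational(1, 32), -4))) = Mul(24, Add(-6, Rational(-1, 8))) = Mul(24, Rational(-49, 8)) = -147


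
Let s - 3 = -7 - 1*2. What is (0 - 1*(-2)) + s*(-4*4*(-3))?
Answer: -286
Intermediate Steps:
s = -6 (s = 3 + (-7 - 1*2) = 3 + (-7 - 2) = 3 - 9 = -6)
(0 - 1*(-2)) + s*(-4*4*(-3)) = (0 - 1*(-2)) - 6*(-4*4)*(-3) = (0 + 2) - (-96)*(-3) = 2 - 6*48 = 2 - 288 = -286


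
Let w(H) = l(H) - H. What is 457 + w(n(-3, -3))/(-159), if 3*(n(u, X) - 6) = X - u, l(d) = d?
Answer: 457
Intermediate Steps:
n(u, X) = 6 - u/3 + X/3 (n(u, X) = 6 + (X - u)/3 = 6 + (-u/3 + X/3) = 6 - u/3 + X/3)
w(H) = 0 (w(H) = H - H = 0)
457 + w(n(-3, -3))/(-159) = 457 + 0/(-159) = 457 + 0*(-1/159) = 457 + 0 = 457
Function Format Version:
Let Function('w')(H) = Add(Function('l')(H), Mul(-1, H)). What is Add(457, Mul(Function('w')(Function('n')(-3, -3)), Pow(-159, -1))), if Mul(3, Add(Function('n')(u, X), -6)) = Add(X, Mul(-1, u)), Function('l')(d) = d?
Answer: 457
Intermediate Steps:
Function('n')(u, X) = Add(6, Mul(Rational(-1, 3), u), Mul(Rational(1, 3), X)) (Function('n')(u, X) = Add(6, Mul(Rational(1, 3), Add(X, Mul(-1, u)))) = Add(6, Add(Mul(Rational(-1, 3), u), Mul(Rational(1, 3), X))) = Add(6, Mul(Rational(-1, 3), u), Mul(Rational(1, 3), X)))
Function('w')(H) = 0 (Function('w')(H) = Add(H, Mul(-1, H)) = 0)
Add(457, Mul(Function('w')(Function('n')(-3, -3)), Pow(-159, -1))) = Add(457, Mul(0, Pow(-159, -1))) = Add(457, Mul(0, Rational(-1, 159))) = Add(457, 0) = 457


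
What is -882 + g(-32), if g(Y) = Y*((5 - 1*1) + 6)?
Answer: -1202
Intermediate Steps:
g(Y) = 10*Y (g(Y) = Y*((5 - 1) + 6) = Y*(4 + 6) = Y*10 = 10*Y)
-882 + g(-32) = -882 + 10*(-32) = -882 - 320 = -1202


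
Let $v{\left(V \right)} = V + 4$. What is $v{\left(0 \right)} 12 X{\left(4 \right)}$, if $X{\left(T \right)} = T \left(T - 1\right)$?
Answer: $576$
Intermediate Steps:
$X{\left(T \right)} = T \left(-1 + T\right)$
$v{\left(V \right)} = 4 + V$
$v{\left(0 \right)} 12 X{\left(4 \right)} = \left(4 + 0\right) 12 \cdot 4 \left(-1 + 4\right) = 4 \cdot 12 \cdot 4 \cdot 3 = 48 \cdot 12 = 576$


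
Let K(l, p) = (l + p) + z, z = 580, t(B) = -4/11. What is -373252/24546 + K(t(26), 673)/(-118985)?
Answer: -244431750377/16063331955 ≈ -15.217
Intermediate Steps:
t(B) = -4/11 (t(B) = -4*1/11 = -4/11)
K(l, p) = 580 + l + p (K(l, p) = (l + p) + 580 = 580 + l + p)
-373252/24546 + K(t(26), 673)/(-118985) = -373252/24546 + (580 - 4/11 + 673)/(-118985) = -373252*1/24546 + (13779/11)*(-1/118985) = -186626/12273 - 13779/1308835 = -244431750377/16063331955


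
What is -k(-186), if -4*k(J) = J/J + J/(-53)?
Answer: 239/212 ≈ 1.1274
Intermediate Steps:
k(J) = -¼ + J/212 (k(J) = -(J/J + J/(-53))/4 = -(1 + J*(-1/53))/4 = -(1 - J/53)/4 = -¼ + J/212)
-k(-186) = -(-¼ + (1/212)*(-186)) = -(-¼ - 93/106) = -1*(-239/212) = 239/212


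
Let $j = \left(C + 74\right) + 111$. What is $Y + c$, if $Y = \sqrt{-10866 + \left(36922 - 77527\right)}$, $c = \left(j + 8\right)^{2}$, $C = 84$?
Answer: $76729 + 3 i \sqrt{5719} \approx 76729.0 + 226.87 i$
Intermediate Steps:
$j = 269$ ($j = \left(84 + 74\right) + 111 = 158 + 111 = 269$)
$c = 76729$ ($c = \left(269 + 8\right)^{2} = 277^{2} = 76729$)
$Y = 3 i \sqrt{5719}$ ($Y = \sqrt{-10866 - 40605} = \sqrt{-51471} = 3 i \sqrt{5719} \approx 226.87 i$)
$Y + c = 3 i \sqrt{5719} + 76729 = 76729 + 3 i \sqrt{5719}$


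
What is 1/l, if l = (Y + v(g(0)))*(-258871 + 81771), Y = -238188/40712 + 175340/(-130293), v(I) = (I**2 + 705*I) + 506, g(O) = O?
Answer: -94723011/8367654222982450 ≈ -1.1320e-8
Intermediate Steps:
v(I) = 506 + I**2 + 705*I
Y = -9543167791/1326122154 (Y = -238188*1/40712 + 175340*(-1/130293) = -59547/10178 - 175340/130293 = -9543167791/1326122154 ≈ -7.1963)
l = -8367654222982450/94723011 (l = (-9543167791/1326122154 + (506 + 0**2 + 705*0))*(-258871 + 81771) = (-9543167791/1326122154 + (506 + 0 + 0))*(-177100) = (-9543167791/1326122154 + 506)*(-177100) = (661474642133/1326122154)*(-177100) = -8367654222982450/94723011 ≈ -8.8338e+7)
1/l = 1/(-8367654222982450/94723011) = -94723011/8367654222982450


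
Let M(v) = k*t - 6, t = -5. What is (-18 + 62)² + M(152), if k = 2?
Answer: 1920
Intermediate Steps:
M(v) = -16 (M(v) = 2*(-5) - 6 = -10 - 6 = -16)
(-18 + 62)² + M(152) = (-18 + 62)² - 16 = 44² - 16 = 1936 - 16 = 1920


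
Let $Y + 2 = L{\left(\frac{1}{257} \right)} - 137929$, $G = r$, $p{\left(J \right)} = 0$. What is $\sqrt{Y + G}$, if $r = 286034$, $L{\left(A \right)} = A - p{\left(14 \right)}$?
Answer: $\frac{2 \sqrt{2445513826}}{257} \approx 384.84$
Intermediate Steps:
$L{\left(A \right)} = A$ ($L{\left(A \right)} = A - 0 = A + 0 = A$)
$G = 286034$
$Y = - \frac{35448266}{257}$ ($Y = -2 + \left(\frac{1}{257} - 137929\right) = -2 - \frac{35447752}{257} = - \frac{35448266}{257} \approx -1.3793 \cdot 10^{5}$)
$\sqrt{Y + G} = \sqrt{- \frac{35448266}{257} + 286034} = \sqrt{\frac{38062472}{257}} = \frac{2 \sqrt{2445513826}}{257}$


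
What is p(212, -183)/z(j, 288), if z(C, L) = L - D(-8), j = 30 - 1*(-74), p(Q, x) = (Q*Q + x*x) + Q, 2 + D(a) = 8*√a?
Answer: 3801175/14102 + 104860*I*√2/7051 ≈ 269.55 + 21.032*I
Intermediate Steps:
D(a) = -2 + 8*√a
p(Q, x) = Q + Q² + x² (p(Q, x) = (Q² + x²) + Q = Q + Q² + x²)
j = 104 (j = 30 + 74 = 104)
z(C, L) = 2 + L - 16*I*√2 (z(C, L) = L - (-2 + 8*√(-8)) = L - (-2 + 8*(2*I*√2)) = L - (-2 + 16*I*√2) = L + (2 - 16*I*√2) = 2 + L - 16*I*√2)
p(212, -183)/z(j, 288) = (212 + 212² + (-183)²)/(2 + 288 - 16*I*√2) = (212 + 44944 + 33489)/(290 - 16*I*√2) = 78645/(290 - 16*I*√2)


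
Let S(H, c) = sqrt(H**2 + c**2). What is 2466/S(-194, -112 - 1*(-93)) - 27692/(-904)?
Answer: 6923/226 + 2466*sqrt(37997)/37997 ≈ 43.284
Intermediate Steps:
2466/S(-194, -112 - 1*(-93)) - 27692/(-904) = 2466/(sqrt((-194)**2 + (-112 - 1*(-93))**2)) - 27692/(-904) = 2466/(sqrt(37636 + (-112 + 93)**2)) - 27692*(-1/904) = 2466/(sqrt(37636 + (-19)**2)) + 6923/226 = 2466/(sqrt(37636 + 361)) + 6923/226 = 2466/(sqrt(37997)) + 6923/226 = 2466*(sqrt(37997)/37997) + 6923/226 = 2466*sqrt(37997)/37997 + 6923/226 = 6923/226 + 2466*sqrt(37997)/37997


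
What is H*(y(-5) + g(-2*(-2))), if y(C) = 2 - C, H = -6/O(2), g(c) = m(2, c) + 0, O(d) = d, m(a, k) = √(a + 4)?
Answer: -21 - 3*√6 ≈ -28.348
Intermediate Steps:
m(a, k) = √(4 + a)
g(c) = √6 (g(c) = √(4 + 2) + 0 = √6 + 0 = √6)
H = -3 (H = -6/2 = -6*½ = -3)
H*(y(-5) + g(-2*(-2))) = -3*((2 - 1*(-5)) + √6) = -3*((2 + 5) + √6) = -3*(7 + √6) = -21 - 3*√6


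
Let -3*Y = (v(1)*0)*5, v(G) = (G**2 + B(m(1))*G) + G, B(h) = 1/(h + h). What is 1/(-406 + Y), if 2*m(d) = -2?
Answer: -1/406 ≈ -0.0024631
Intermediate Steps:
m(d) = -1 (m(d) = (1/2)*(-2) = -1)
B(h) = 1/(2*h)
v(G) = G**2 + G/2 (v(G) = (G**2 + ((1/2)/(-1))*G) + G = (G**2 + ((1/2)*(-1))*G) + G = (G**2 - G/2) + G = G**2 + G/2)
Y = 0 (Y = -(1*(1/2 + 1))*0*5/3 = -(1*(3/2))*0*5/3 = -(3/2)*0*5/3 = -0*5 = -1/3*0 = 0)
1/(-406 + Y) = 1/(-406 + 0) = 1/(-406) = -1/406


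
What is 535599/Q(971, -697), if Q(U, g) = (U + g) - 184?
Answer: 59511/10 ≈ 5951.1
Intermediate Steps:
Q(U, g) = -184 + U + g
535599/Q(971, -697) = 535599/(-184 + 971 - 697) = 535599/90 = 535599*(1/90) = 59511/10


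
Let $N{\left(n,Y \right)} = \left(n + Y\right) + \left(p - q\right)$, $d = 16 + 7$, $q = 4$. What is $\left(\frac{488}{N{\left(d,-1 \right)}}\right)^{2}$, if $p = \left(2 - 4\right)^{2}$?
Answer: $\frac{59536}{121} \approx 492.03$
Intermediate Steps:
$p = 4$ ($p = \left(-2\right)^{2} = 4$)
$d = 23$
$N{\left(n,Y \right)} = Y + n$ ($N{\left(n,Y \right)} = \left(n + Y\right) + \left(4 - 4\right) = \left(Y + n\right) + \left(4 - 4\right) = \left(Y + n\right) + 0 = Y + n$)
$\left(\frac{488}{N{\left(d,-1 \right)}}\right)^{2} = \left(\frac{488}{-1 + 23}\right)^{2} = \left(\frac{488}{22}\right)^{2} = \left(488 \cdot \frac{1}{22}\right)^{2} = \left(\frac{244}{11}\right)^{2} = \frac{59536}{121}$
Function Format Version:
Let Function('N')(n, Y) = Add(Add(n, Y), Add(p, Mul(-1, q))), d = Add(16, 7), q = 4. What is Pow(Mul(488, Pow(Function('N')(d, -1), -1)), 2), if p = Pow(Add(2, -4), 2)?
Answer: Rational(59536, 121) ≈ 492.03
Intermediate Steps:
p = 4 (p = Pow(-2, 2) = 4)
d = 23
Function('N')(n, Y) = Add(Y, n) (Function('N')(n, Y) = Add(Add(n, Y), Add(4, Mul(-1, 4))) = Add(Add(Y, n), Add(4, -4)) = Add(Add(Y, n), 0) = Add(Y, n))
Pow(Mul(488, Pow(Function('N')(d, -1), -1)), 2) = Pow(Mul(488, Pow(Add(-1, 23), -1)), 2) = Pow(Mul(488, Pow(22, -1)), 2) = Pow(Mul(488, Rational(1, 22)), 2) = Pow(Rational(244, 11), 2) = Rational(59536, 121)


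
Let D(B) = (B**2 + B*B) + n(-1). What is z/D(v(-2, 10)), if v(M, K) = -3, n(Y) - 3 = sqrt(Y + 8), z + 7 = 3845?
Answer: 5757/31 - 1919*sqrt(7)/217 ≈ 162.31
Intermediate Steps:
z = 3838 (z = -7 + 3845 = 3838)
n(Y) = 3 + sqrt(8 + Y) (n(Y) = 3 + sqrt(Y + 8) = 3 + sqrt(8 + Y))
D(B) = 3 + sqrt(7) + 2*B**2 (D(B) = (B**2 + B*B) + (3 + sqrt(8 - 1)) = (B**2 + B**2) + (3 + sqrt(7)) = 2*B**2 + (3 + sqrt(7)) = 3 + sqrt(7) + 2*B**2)
z/D(v(-2, 10)) = 3838/(3 + sqrt(7) + 2*(-3)**2) = 3838/(3 + sqrt(7) + 2*9) = 3838/(3 + sqrt(7) + 18) = 3838/(21 + sqrt(7))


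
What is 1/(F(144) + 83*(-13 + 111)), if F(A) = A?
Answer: 1/8278 ≈ 0.00012080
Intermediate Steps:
1/(F(144) + 83*(-13 + 111)) = 1/(144 + 83*(-13 + 111)) = 1/(144 + 83*98) = 1/(144 + 8134) = 1/8278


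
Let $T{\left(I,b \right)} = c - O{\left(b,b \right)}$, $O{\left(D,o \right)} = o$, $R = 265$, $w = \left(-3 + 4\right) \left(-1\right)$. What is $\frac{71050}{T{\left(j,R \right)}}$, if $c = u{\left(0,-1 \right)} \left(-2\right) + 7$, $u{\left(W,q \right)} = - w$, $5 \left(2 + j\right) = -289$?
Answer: $- \frac{7105}{26} \approx -273.27$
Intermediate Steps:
$j = - \frac{299}{5}$ ($j = -2 + \frac{1}{5} \left(-289\right) = -2 - \frac{289}{5} = - \frac{299}{5} \approx -59.8$)
$w = -1$ ($w = 1 \left(-1\right) = -1$)
$u{\left(W,q \right)} = 1$ ($u{\left(W,q \right)} = \left(-1\right) \left(-1\right) = 1$)
$c = 5$ ($c = 1 \left(-2\right) + 7 = -2 + 7 = 5$)
$T{\left(I,b \right)} = 5 - b$
$\frac{71050}{T{\left(j,R \right)}} = \frac{71050}{5 - 265} = \frac{71050}{-260} = 71050 \left(- \frac{1}{260}\right) = - \frac{7105}{26}$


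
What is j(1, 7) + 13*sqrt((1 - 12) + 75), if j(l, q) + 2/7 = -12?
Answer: 642/7 ≈ 91.714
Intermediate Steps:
j(l, q) = -86/7 (j(l, q) = -2/7 - 12 = -86/7)
j(1, 7) + 13*sqrt((1 - 12) + 75) = -86/7 + 13*sqrt((1 - 12) + 75) = -86/7 + 13*sqrt(-11 + 75) = -86/7 + 13*sqrt(64) = -86/7 + 13*8 = -86/7 + 104 = 642/7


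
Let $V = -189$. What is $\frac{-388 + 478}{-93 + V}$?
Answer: $- \frac{15}{47} \approx -0.31915$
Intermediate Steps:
$\frac{-388 + 478}{-93 + V} = \frac{-388 + 478}{-93 - 189} = \frac{90}{-282} = 90 \left(- \frac{1}{282}\right) = - \frac{15}{47}$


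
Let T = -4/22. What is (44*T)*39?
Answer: -312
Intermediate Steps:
T = -2/11 (T = -4*1/22 = -2/11 ≈ -0.18182)
(44*T)*39 = (44*(-2/11))*39 = -8*39 = -312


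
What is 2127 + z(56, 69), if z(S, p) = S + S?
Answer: 2239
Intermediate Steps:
z(S, p) = 2*S
2127 + z(56, 69) = 2127 + 2*56 = 2127 + 112 = 2239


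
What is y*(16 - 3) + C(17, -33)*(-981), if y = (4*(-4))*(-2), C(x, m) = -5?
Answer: 5321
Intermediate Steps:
y = 32 (y = -16*(-2) = 32)
y*(16 - 3) + C(17, -33)*(-981) = 32*(16 - 3) - 5*(-981) = 32*13 + 4905 = 416 + 4905 = 5321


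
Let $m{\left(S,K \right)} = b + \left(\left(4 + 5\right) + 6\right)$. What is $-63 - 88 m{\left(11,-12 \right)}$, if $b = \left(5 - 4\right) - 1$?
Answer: $-1383$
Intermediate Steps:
$b = 0$ ($b = 1 - 1 = 0$)
$m{\left(S,K \right)} = 15$ ($m{\left(S,K \right)} = 0 + \left(\left(4 + 5\right) + 6\right) = 0 + \left(9 + 6\right) = 0 + 15 = 15$)
$-63 - 88 m{\left(11,-12 \right)} = -63 - 1320 = -1383$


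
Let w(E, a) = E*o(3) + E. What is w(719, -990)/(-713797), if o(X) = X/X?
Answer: -1438/713797 ≈ -0.0020146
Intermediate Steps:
o(X) = 1
w(E, a) = 2*E (w(E, a) = E*1 + E = E + E = 2*E)
w(719, -990)/(-713797) = (2*719)/(-713797) = 1438*(-1/713797) = -1438/713797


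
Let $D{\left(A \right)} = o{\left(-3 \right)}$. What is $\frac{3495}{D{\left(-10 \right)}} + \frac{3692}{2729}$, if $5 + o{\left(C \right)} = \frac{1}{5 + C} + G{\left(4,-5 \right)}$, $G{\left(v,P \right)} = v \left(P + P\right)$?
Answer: $- \frac{18747122}{242881} \approx -77.186$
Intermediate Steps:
$G{\left(v,P \right)} = 2 P v$ ($G{\left(v,P \right)} = v 2 P = 2 P v$)
$o{\left(C \right)} = -45 + \frac{1}{5 + C}$ ($o{\left(C \right)} = -5 + \left(\frac{1}{5 + C} + 2 \left(-5\right) 4\right) = -5 - \left(40 - \frac{1}{5 + C}\right) = -45 + \frac{1}{5 + C}$)
$D{\left(A \right)} = - \frac{89}{2}$ ($D{\left(A \right)} = \frac{-224 - -135}{5 - 3} = \frac{-224 + 135}{2} = \frac{1}{2} \left(-89\right) = - \frac{89}{2}$)
$\frac{3495}{D{\left(-10 \right)}} + \frac{3692}{2729} = \frac{3495}{- \frac{89}{2}} + \frac{3692}{2729} = 3495 \left(- \frac{2}{89}\right) + 3692 \cdot \frac{1}{2729} = - \frac{6990}{89} + \frac{3692}{2729} = - \frac{18747122}{242881}$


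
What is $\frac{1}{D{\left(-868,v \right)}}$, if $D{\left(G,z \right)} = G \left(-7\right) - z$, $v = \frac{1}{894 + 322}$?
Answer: $\frac{1216}{7388415} \approx 0.00016458$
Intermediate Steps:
$v = \frac{1}{1216} \approx 0.00082237$
$D{\left(G,z \right)} = - z - 7 G$ ($D{\left(G,z \right)} = - 7 G - z = - z - 7 G$)
$\frac{1}{D{\left(-868,v \right)}} = \frac{1}{\left(-1\right) \frac{1}{1216} - -6076} = \frac{1}{- \frac{1}{1216} + 6076} = \frac{1}{\frac{7388415}{1216}} = \frac{1216}{7388415}$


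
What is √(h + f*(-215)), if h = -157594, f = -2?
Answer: 2*I*√39291 ≈ 396.44*I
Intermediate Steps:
√(h + f*(-215)) = √(-157594 - 2*(-215)) = √(-157594 + 430) = √(-157164) = 2*I*√39291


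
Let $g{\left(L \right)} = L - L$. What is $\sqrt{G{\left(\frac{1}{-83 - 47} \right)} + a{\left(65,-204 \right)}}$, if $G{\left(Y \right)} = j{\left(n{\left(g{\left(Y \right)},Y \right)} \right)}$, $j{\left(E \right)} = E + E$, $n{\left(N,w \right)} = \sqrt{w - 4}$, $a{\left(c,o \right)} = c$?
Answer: $\frac{\sqrt{274625 + 65 i \sqrt{67730}}}{65} \approx 8.0661 + 0.24819 i$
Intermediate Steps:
$g{\left(L \right)} = 0$
$n{\left(N,w \right)} = \sqrt{-4 + w}$
$j{\left(E \right)} = 2 E$
$G{\left(Y \right)} = 2 \sqrt{-4 + Y}$
$\sqrt{G{\left(\frac{1}{-83 - 47} \right)} + a{\left(65,-204 \right)}} = \sqrt{2 \sqrt{-4 + \frac{1}{-83 - 47}} + 65} = \sqrt{2 \sqrt{-4 + \frac{1}{-130}} + 65} = \sqrt{2 \sqrt{-4 - \frac{1}{130}} + 65} = \sqrt{2 \sqrt{- \frac{521}{130}} + 65} = \sqrt{2 \frac{i \sqrt{67730}}{130} + 65} = \sqrt{\frac{i \sqrt{67730}}{65} + 65} = \sqrt{65 + \frac{i \sqrt{67730}}{65}}$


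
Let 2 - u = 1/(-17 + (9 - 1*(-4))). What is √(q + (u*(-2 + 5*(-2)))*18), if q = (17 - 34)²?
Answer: I*√197 ≈ 14.036*I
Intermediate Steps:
u = 9/4 (u = 2 - 1/(-17 + (9 - 1*(-4))) = 2 - 1/(-17 + (9 + 4)) = 2 - 1/(-17 + 13) = 2 - 1/(-4) = 2 - 1*(-¼) = 2 + ¼ = 9/4 ≈ 2.2500)
q = 289 (q = (-17)² = 289)
√(q + (u*(-2 + 5*(-2)))*18) = √(289 + (9*(-2 + 5*(-2))/4)*18) = √(289 + (9*(-2 - 10)/4)*18) = √(289 + ((9/4)*(-12))*18) = √(289 - 27*18) = √(289 - 486) = √(-197) = I*√197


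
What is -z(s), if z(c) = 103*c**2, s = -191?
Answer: -3757543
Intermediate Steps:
-z(s) = -103*(-191)**2 = -103*36481 = -1*3757543 = -3757543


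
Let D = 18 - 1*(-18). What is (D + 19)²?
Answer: 3025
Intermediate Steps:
D = 36 (D = 18 + 18 = 36)
(D + 19)² = (36 + 19)² = 55² = 3025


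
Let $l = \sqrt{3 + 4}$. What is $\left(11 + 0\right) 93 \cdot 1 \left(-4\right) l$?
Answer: $- 4092 \sqrt{7} \approx -10826.0$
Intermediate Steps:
$l = \sqrt{7} \approx 2.6458$
$\left(11 + 0\right) 93 \cdot 1 \left(-4\right) l = \left(11 + 0\right) 93 \cdot 1 \left(-4\right) \sqrt{7} = 11 \cdot 93 \left(- 4 \sqrt{7}\right) = 1023 \left(- 4 \sqrt{7}\right) = - 4092 \sqrt{7}$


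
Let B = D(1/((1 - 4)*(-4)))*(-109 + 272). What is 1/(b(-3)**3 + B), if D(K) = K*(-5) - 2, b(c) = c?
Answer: -12/5051 ≈ -0.0023758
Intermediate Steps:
D(K) = -2 - 5*K (D(K) = -5*K - 2 = -2 - 5*K)
B = -4727/12 (B = (-2 - 5*(-1/(4*(1 - 4))))*(-109 + 272) = (-2 - 5/((-3*(-4))))*163 = (-2 - 5/12)*163 = -29/12*163 = -4727/12 ≈ -393.92)
1/(b(-3)**3 + B) = 1/((-3)**3 - 4727/12) = 1/(-27 - 4727/12) = 1/(-5051/12) = -12/5051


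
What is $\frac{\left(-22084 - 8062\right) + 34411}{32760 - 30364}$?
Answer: $\frac{4265}{2396} \approx 1.7801$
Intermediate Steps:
$\frac{\left(-22084 - 8062\right) + 34411}{32760 - 30364} = \frac{-30146 + 34411}{2396} = 4265 \cdot \frac{1}{2396} = \frac{4265}{2396}$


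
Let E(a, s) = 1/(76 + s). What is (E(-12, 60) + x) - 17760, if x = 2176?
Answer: -2119423/136 ≈ -15584.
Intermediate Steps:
(E(-12, 60) + x) - 17760 = (1/(76 + 60) + 2176) - 17760 = (1/136 + 2176) - 17760 = 295937/136 - 17760 = -2119423/136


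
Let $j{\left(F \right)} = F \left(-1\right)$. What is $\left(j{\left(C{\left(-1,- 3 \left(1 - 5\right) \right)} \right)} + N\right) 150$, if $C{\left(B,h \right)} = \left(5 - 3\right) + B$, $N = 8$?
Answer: $1050$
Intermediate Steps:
$C{\left(B,h \right)} = 2 + B$
$j{\left(F \right)} = - F$
$\left(j{\left(C{\left(-1,- 3 \left(1 - 5\right) \right)} \right)} + N\right) 150 = \left(- (2 - 1) + 8\right) 150 = \left(\left(-1\right) 1 + 8\right) 150 = \left(-1 + 8\right) 150 = 7 \cdot 150 = 1050$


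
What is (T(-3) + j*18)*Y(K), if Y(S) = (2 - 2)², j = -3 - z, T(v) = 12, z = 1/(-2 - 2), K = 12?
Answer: 0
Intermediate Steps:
z = -¼ (z = 1/(-4) = -¼ ≈ -0.25000)
j = -11/4 (j = -3 - 1*(-¼) = -3 + ¼ = -11/4 ≈ -2.7500)
Y(S) = 0 (Y(S) = 0² = 0)
(T(-3) + j*18)*Y(K) = (12 - 11/4*18)*0 = (12 - 99/2)*0 = -75/2*0 = 0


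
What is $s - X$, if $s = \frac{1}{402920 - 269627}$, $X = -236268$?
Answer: $\frac{31492870525}{133293} \approx 2.3627 \cdot 10^{5}$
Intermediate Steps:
$s = \frac{1}{133293} \approx 7.5023 \cdot 10^{-6}$
$s - X = \frac{1}{133293} - -236268 = \frac{1}{133293} + 236268 = \frac{31492870525}{133293}$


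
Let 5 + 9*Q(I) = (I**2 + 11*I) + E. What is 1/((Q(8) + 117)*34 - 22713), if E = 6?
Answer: -1/18157 ≈ -5.5075e-5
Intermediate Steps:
Q(I) = 1/9 + I**2/9 + 11*I/9 (Q(I) = -5/9 + ((I**2 + 11*I) + 6)/9 = -5/9 + (6 + I**2 + 11*I)/9 = -5/9 + (2/3 + I**2/9 + 11*I/9) = 1/9 + I**2/9 + 11*I/9)
1/((Q(8) + 117)*34 - 22713) = 1/(((1/9 + (1/9)*8**2 + (11/9)*8) + 117)*34 - 22713) = 1/(((1/9 + (1/9)*64 + 88/9) + 117)*34 - 22713) = 1/(((1/9 + 64/9 + 88/9) + 117)*34 - 22713) = 1/((17 + 117)*34 - 22713) = 1/(134*34 - 22713) = 1/(4556 - 22713) = 1/(-18157) = -1/18157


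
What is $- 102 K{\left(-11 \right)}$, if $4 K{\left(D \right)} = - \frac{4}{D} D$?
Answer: $102$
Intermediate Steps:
$K{\left(D \right)} = -1$ ($K{\left(D \right)} = \frac{- \frac{4}{D} D}{4} = \frac{1}{4} \left(-4\right) = -1$)
$- 102 K{\left(-11 \right)} = \left(-102\right) \left(-1\right) = 102$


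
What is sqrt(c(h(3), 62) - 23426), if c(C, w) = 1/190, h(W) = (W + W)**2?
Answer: I*sqrt(845678410)/190 ≈ 153.06*I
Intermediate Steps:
h(W) = 4*W**2 (h(W) = (2*W)**2 = 4*W**2)
c(C, w) = 1/190
sqrt(c(h(3), 62) - 23426) = sqrt(1/190 - 23426) = sqrt(-4450939/190) = I*sqrt(845678410)/190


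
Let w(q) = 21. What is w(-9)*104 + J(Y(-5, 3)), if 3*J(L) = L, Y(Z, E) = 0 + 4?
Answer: 6556/3 ≈ 2185.3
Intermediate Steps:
Y(Z, E) = 4
J(L) = L/3
w(-9)*104 + J(Y(-5, 3)) = 21*104 + (⅓)*4 = 2184 + 4/3 = 6556/3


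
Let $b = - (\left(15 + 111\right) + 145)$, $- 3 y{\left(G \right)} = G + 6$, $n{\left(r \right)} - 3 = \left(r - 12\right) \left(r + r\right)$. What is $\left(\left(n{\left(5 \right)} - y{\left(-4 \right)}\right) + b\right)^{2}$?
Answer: $\frac{1024144}{9} \approx 1.1379 \cdot 10^{5}$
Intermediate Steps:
$n{\left(r \right)} = 3 + 2 r \left(-12 + r\right)$ ($n{\left(r \right)} = 3 + \left(r - 12\right) \left(r + r\right) = 3 + \left(-12 + r\right) 2 r = 3 + 2 r \left(-12 + r\right)$)
$y{\left(G \right)} = -2 - \frac{G}{3}$ ($y{\left(G \right)} = - \frac{G + 6}{3} = - \frac{6 + G}{3} = -2 - \frac{G}{3}$)
$b = -271$ ($b = - (126 + 145) = \left(-1\right) 271 = -271$)
$\left(\left(n{\left(5 \right)} - y{\left(-4 \right)}\right) + b\right)^{2} = \left(\left(\left(3 - 120 + 2 \cdot 5^{2}\right) - \left(-2 - - \frac{4}{3}\right)\right) - 271\right)^{2} = \left(\left(\left(3 - 120 + 2 \cdot 25\right) - \left(-2 + \frac{4}{3}\right)\right) - 271\right)^{2} = \left(\left(\left(3 - 120 + 50\right) - - \frac{2}{3}\right) - 271\right)^{2} = \left(\left(-67 + \frac{2}{3}\right) - 271\right)^{2} = \left(- \frac{199}{3} - 271\right)^{2} = \left(- \frac{1012}{3}\right)^{2} = \frac{1024144}{9}$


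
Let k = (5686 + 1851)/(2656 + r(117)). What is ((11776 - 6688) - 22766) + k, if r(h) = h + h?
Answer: -51081883/2890 ≈ -17675.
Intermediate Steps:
r(h) = 2*h
k = 7537/2890 (k = (5686 + 1851)/(2656 + 2*117) = 7537/(2656 + 234) = 7537/2890 ≈ 2.6080)
((11776 - 6688) - 22766) + k = ((11776 - 6688) - 22766) + 7537/2890 = (5088 - 22766) + 7537/2890 = -17678 + 7537/2890 = -51081883/2890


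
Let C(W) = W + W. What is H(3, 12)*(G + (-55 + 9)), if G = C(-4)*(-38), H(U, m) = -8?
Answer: -2064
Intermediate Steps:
C(W) = 2*W
G = 304 (G = (2*(-4))*(-38) = -8*(-38) = 304)
H(3, 12)*(G + (-55 + 9)) = -8*(304 + (-55 + 9)) = -8*(304 - 46) = -8*258 = -2064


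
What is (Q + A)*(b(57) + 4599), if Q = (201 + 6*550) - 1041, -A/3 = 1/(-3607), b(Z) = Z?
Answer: 41313726288/3607 ≈ 1.1454e+7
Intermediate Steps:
A = 3/3607 (A = -3/(-3607) = -3*(-1/3607) = 3/3607 ≈ 0.00083172)
Q = 2460 (Q = (201 + 3300) - 1041 = 3501 - 1041 = 2460)
(Q + A)*(b(57) + 4599) = (2460 + 3/3607)*(57 + 4599) = (8873223/3607)*4656 = 41313726288/3607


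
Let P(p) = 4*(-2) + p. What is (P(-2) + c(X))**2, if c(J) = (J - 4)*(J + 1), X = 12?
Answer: 8836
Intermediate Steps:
P(p) = -8 + p
c(J) = (1 + J)*(-4 + J) (c(J) = (-4 + J)*(1 + J) = (1 + J)*(-4 + J))
(P(-2) + c(X))**2 = ((-8 - 2) + (-4 + 12**2 - 3*12))**2 = (-10 + (-4 + 144 - 36))**2 = (-10 + 104)**2 = 94**2 = 8836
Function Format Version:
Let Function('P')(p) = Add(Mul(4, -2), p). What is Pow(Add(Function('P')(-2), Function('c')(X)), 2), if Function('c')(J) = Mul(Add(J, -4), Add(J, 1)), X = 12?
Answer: 8836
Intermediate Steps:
Function('P')(p) = Add(-8, p)
Function('c')(J) = Mul(Add(1, J), Add(-4, J)) (Function('c')(J) = Mul(Add(-4, J), Add(1, J)) = Mul(Add(1, J), Add(-4, J)))
Pow(Add(Function('P')(-2), Function('c')(X)), 2) = Pow(Add(Add(-8, -2), Add(-4, Pow(12, 2), Mul(-3, 12))), 2) = Pow(Add(-10, Add(-4, 144, -36)), 2) = Pow(Add(-10, 104), 2) = Pow(94, 2) = 8836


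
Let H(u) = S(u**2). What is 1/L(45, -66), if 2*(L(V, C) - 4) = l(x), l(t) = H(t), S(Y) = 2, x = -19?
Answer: 1/5 ≈ 0.20000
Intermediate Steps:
H(u) = 2
l(t) = 2
L(V, C) = 5 (L(V, C) = 4 + (1/2)*2 = 4 + 1 = 5)
1/L(45, -66) = 1/5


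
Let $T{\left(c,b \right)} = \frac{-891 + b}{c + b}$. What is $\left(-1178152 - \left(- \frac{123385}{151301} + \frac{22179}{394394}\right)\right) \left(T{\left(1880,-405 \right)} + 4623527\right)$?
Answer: $- \frac{479444651969568871891905833}{88016504726150} \approx -5.4472 \cdot 10^{12}$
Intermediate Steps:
$T{\left(c,b \right)} = \frac{-891 + b}{b + c}$
$\left(-1178152 - \left(- \frac{123385}{151301} + \frac{22179}{394394}\right)\right) \left(T{\left(1880,-405 \right)} + 4623527\right) = \left(-1178152 - \left(- \frac{123385}{151301} + \frac{22179}{394394}\right)\right) \left(\frac{-891 - 405}{-405 + 1880} + 4623527\right) = \left(-1178152 - - \frac{45306598811}{59672206594}\right) \left(\frac{1}{1475} \left(-1296\right) + 4623527\right) = \left(-1178152 + \left(- \frac{22179}{394394} + \frac{123385}{151301}\right)\right) \left(\frac{1}{1475} \left(-1296\right) + 4623527\right) = \left(-1178152 + \frac{45306598811}{59672206594}\right) \left(- \frac{1296}{1475} + 4623527\right) = \left(- \frac{70302884236535477}{59672206594}\right) \frac{6819701029}{1475} = - \frac{479444651969568871891905833}{88016504726150}$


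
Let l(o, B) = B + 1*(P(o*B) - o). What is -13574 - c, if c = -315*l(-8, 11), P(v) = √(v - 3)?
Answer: -7589 + 315*I*√91 ≈ -7589.0 + 3004.9*I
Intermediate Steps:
P(v) = √(-3 + v)
l(o, B) = B + √(-3 + B*o) - o (l(o, B) = B + 1*(√(-3 + o*B) - o) = B + 1*(√(-3 + B*o) - o) = B + (√(-3 + B*o) - o) = B + √(-3 + B*o) - o)
c = -5985 - 315*I*√91 (c = -315*(11 + √(-3 + 11*(-8)) - 1*(-8)) = -315*(11 + √(-3 - 88) + 8) = -315*(11 + √(-91) + 8) = -315*(11 + I*√91 + 8) = -315*(19 + I*√91) = -5985 - 315*I*√91 ≈ -5985.0 - 3004.9*I)
-13574 - c = -13574 - (-5985 - 315*I*√91) = -13574 + (5985 + 315*I*√91) = -7589 + 315*I*√91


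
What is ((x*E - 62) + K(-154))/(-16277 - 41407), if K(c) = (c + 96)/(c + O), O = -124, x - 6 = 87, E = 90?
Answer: -384947/2672692 ≈ -0.14403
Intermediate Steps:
x = 93 (x = 6 + 87 = 93)
K(c) = (96 + c)/(-124 + c) (K(c) = (c + 96)/(c - 124) = (96 + c)/(-124 + c))
((x*E - 62) + K(-154))/(-16277 - 41407) = ((93*90 - 62) + (96 - 154)/(-124 - 154))/(-16277 - 41407) = ((8370 - 62) - 58/(-278))/(-57684) = (8308 - 1/278*(-58))*(-1/57684) = (8308 + 29/139)*(-1/57684) = (1154841/139)*(-1/57684) = -384947/2672692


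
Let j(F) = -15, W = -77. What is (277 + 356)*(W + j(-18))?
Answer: -58236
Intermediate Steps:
(277 + 356)*(W + j(-18)) = (277 + 356)*(-77 - 15) = 633*(-92) = -58236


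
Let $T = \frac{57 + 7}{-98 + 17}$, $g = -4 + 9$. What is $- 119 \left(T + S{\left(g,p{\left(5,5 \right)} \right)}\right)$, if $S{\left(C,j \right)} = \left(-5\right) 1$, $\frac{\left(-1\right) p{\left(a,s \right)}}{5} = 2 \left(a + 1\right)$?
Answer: $\frac{55811}{81} \approx 689.02$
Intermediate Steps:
$p{\left(a,s \right)} = -10 - 10 a$ ($p{\left(a,s \right)} = - 5 \cdot 2 \left(a + 1\right) = - 5 \cdot 2 \left(1 + a\right) = - 5 \left(2 + 2 a\right) = -10 - 10 a$)
$g = 5$
$T = - \frac{64}{81}$ ($T = \frac{64}{-81} = 64 \left(- \frac{1}{81}\right) = - \frac{64}{81} \approx -0.79012$)
$S{\left(C,j \right)} = -5$
$- 119 \left(T + S{\left(g,p{\left(5,5 \right)} \right)}\right) = - 119 \left(- \frac{64}{81} - 5\right) = \left(-119\right) \left(- \frac{469}{81}\right) = \frac{55811}{81}$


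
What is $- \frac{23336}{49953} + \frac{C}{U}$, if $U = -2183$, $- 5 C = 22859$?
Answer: $\frac{887163187}{545236995} \approx 1.6271$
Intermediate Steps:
$C = - \frac{22859}{5}$ ($C = \left(- \frac{1}{5}\right) 22859 = - \frac{22859}{5} \approx -4571.8$)
$- \frac{23336}{49953} + \frac{C}{U} = - \frac{23336}{49953} - \frac{22859}{5 \left(-2183\right)} = \left(-23336\right) \frac{1}{49953} - - \frac{22859}{10915} = - \frac{23336}{49953} + \frac{22859}{10915} = \frac{887163187}{545236995}$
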